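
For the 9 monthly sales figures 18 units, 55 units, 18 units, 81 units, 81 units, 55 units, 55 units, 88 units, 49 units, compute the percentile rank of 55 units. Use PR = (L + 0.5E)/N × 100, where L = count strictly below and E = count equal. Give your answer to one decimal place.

50.0

N = 9.
Strictly below 55: 3. Equal to 55: 3.
PR = (3 + 0.5·3)/9 × 100 = 50.0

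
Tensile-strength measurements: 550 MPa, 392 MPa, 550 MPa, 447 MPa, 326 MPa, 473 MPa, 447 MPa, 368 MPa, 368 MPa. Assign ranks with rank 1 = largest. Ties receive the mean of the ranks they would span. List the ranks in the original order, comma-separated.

Sorted (descending): 550, 550, 473, 447, 447, 392, 368, 368, 326
The 2 values of 550 occupy positions 1–2 → average rank (1+2)/2 = 1.5.
The 2 values of 447 occupy positions 4–5 → average rank (4+5)/2 = 4.5.
The 2 values of 368 occupy positions 7–8 → average rank (7+8)/2 = 7.5.

1.5, 6, 1.5, 4.5, 9, 3, 4.5, 7.5, 7.5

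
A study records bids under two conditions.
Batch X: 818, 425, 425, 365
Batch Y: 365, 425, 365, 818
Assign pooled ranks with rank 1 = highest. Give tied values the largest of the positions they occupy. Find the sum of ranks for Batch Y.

23

Sorted (descending): 818, 818, 425, 425, 425, 365, 365, 365
The 2 values of 818 occupy positions 1–2 → each gets rank 2.
The 3 values of 425 occupy positions 3–5 → each gets rank 5.
The 3 values of 365 occupy positions 6–8 → each gets rank 8.
Batch Y values → pooled ranks: 365→8, 425→5, 365→8, 818→2
Rank sum = 8 + 5 + 8 + 2 = 23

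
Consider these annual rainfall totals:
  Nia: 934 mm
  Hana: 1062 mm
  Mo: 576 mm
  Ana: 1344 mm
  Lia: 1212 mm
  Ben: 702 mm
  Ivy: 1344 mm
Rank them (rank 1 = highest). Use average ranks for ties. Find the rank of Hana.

Sorted (descending): 1344, 1344, 1212, 1062, 934, 702, 576
The 2 values of 1344 occupy positions 1–2 → average rank (1+2)/2 = 1.5.
Hana has value 1062 mm → rank 4.

4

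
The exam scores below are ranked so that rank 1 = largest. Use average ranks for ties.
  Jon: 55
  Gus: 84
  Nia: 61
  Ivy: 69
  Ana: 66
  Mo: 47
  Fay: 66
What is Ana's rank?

Sorted (descending): 84, 69, 66, 66, 61, 55, 47
The 2 values of 66 occupy positions 3–4 → average rank (3+4)/2 = 3.5.
Ana has value 66 → rank 3.5.

3.5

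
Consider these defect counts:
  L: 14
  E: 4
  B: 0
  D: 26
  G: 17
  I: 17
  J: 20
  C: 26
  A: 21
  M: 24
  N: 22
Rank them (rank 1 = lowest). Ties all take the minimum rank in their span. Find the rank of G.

4

Sorted (ascending): 0, 4, 14, 17, 17, 20, 21, 22, 24, 26, 26
The 2 values of 17 occupy positions 4–5 → each gets rank 4.
The 2 values of 26 occupy positions 10–11 → each gets rank 10.
G has value 17 → rank 4.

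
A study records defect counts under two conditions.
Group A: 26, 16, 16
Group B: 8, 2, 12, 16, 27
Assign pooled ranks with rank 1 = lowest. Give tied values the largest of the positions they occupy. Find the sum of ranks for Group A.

Sorted (ascending): 2, 8, 12, 16, 16, 16, 26, 27
The 3 values of 16 occupy positions 4–6 → each gets rank 6.
Group A values → pooled ranks: 26→7, 16→6, 16→6
Rank sum = 7 + 6 + 6 = 19

19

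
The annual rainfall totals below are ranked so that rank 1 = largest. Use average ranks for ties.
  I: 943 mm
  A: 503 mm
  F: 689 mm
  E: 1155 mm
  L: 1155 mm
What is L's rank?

Sorted (descending): 1155, 1155, 943, 689, 503
The 2 values of 1155 occupy positions 1–2 → average rank (1+2)/2 = 1.5.
L has value 1155 mm → rank 1.5.

1.5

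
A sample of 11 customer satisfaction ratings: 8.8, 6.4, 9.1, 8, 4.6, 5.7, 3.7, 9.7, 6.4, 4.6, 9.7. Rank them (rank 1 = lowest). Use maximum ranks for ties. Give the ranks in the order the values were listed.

Sorted (ascending): 3.7, 4.6, 4.6, 5.7, 6.4, 6.4, 8, 8.8, 9.1, 9.7, 9.7
The 2 values of 4.6 occupy positions 2–3 → each gets rank 3.
The 2 values of 6.4 occupy positions 5–6 → each gets rank 6.
The 2 values of 9.7 occupy positions 10–11 → each gets rank 11.

8, 6, 9, 7, 3, 4, 1, 11, 6, 3, 11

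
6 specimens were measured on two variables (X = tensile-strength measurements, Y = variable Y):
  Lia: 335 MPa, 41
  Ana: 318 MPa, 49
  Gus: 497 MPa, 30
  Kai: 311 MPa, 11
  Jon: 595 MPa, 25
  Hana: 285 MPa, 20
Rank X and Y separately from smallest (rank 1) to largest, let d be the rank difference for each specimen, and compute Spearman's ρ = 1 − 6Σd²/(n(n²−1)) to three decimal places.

0.371

Ranks of variable 1: 4, 3, 5, 2, 6, 1
Ranks of variable 2: 5, 6, 4, 1, 3, 2
d = r₁ − r₂: -1, -3, 1, 1, 3, -1
d²: 1, 9, 1, 1, 9, 1; Σd² = 22
ρ = 1 − 6·22/(6·35) = 1 − 132/210 = 0.371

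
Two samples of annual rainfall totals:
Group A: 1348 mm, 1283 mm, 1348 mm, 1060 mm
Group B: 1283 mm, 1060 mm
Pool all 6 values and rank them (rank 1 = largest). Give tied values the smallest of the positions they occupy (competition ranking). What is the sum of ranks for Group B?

8

Sorted (descending): 1348, 1348, 1283, 1283, 1060, 1060
The 2 values of 1348 occupy positions 1–2 → each gets rank 1.
The 2 values of 1283 occupy positions 3–4 → each gets rank 3.
The 2 values of 1060 occupy positions 5–6 → each gets rank 5.
Group B values → pooled ranks: 1283→3, 1060→5
Rank sum = 3 + 5 = 8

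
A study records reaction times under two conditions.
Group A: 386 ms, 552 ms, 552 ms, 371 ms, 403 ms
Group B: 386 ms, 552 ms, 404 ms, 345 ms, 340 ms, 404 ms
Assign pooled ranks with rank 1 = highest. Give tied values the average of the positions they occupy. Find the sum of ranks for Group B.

Sorted (descending): 552, 552, 552, 404, 404, 403, 386, 386, 371, 345, 340
The 3 values of 552 occupy positions 1–3 → average rank 2.
The 2 values of 404 occupy positions 4–5 → average rank (4+5)/2 = 4.5.
The 2 values of 386 occupy positions 7–8 → average rank (7+8)/2 = 7.5.
Group B values → pooled ranks: 386→7.5, 552→2, 404→4.5, 345→10, 340→11, 404→4.5
Rank sum = 7.5 + 2 + 4.5 + 10 + 11 + 4.5 = 39.5

39.5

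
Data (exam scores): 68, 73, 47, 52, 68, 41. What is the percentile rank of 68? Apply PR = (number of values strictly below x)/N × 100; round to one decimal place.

N = 6.
Strictly below 68: 3. Equal to 68: 2.
PR = 3/6 × 100 = 50.0

50.0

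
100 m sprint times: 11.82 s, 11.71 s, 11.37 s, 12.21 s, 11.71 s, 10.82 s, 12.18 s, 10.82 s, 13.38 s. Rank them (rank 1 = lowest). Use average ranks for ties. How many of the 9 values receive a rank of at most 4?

3

Sorted (ascending): 10.82, 10.82, 11.37, 11.71, 11.71, 11.82, 12.18, 12.21, 13.38
The 2 values of 10.82 occupy positions 1–2 → average rank (1+2)/2 = 1.5.
The 2 values of 11.71 occupy positions 4–5 → average rank (4+5)/2 = 4.5.
Ranks ≤ 4: {1.5, 1.5, 3} → 3 values.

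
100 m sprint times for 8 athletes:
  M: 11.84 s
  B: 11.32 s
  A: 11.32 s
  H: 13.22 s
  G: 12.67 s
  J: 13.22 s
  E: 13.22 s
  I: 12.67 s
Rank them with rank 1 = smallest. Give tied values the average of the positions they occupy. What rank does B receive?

Sorted (ascending): 11.32, 11.32, 11.84, 12.67, 12.67, 13.22, 13.22, 13.22
The 2 values of 11.32 occupy positions 1–2 → average rank (1+2)/2 = 1.5.
The 2 values of 12.67 occupy positions 4–5 → average rank (4+5)/2 = 4.5.
The 3 values of 13.22 occupy positions 6–8 → average rank 7.
B has value 11.32 s → rank 1.5.

1.5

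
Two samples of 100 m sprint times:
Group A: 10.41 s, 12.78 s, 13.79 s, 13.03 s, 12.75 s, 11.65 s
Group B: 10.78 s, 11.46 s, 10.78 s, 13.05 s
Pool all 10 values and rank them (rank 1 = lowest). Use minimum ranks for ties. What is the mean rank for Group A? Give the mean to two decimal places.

Sorted (ascending): 10.41, 10.78, 10.78, 11.46, 11.65, 12.75, 12.78, 13.03, 13.05, 13.79
The 2 values of 10.78 occupy positions 2–3 → each gets rank 2.
Group A values → pooled ranks: 10.41→1, 12.78→7, 13.79→10, 13.03→8, 12.75→6, 11.65→5
Mean rank = (1 + 7 + 10 + 8 + 6 + 5) / 6 = 6.17

6.17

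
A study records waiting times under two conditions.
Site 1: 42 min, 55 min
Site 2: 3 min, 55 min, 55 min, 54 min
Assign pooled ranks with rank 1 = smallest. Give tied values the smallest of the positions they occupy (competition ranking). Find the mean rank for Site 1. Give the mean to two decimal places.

Sorted (ascending): 3, 42, 54, 55, 55, 55
The 3 values of 55 occupy positions 4–6 → each gets rank 4.
Site 1 values → pooled ranks: 42→2, 55→4
Mean rank = (2 + 4) / 2 = 3.00

3.00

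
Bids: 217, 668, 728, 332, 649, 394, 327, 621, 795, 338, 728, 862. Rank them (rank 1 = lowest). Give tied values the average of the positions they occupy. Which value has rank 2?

Sorted (ascending): 217, 327, 332, 338, 394, 621, 649, 668, 728, 728, 795, 862
The 2 values of 728 occupy positions 9–10 → average rank (9+10)/2 = 9.5.
Rank 2 → value 327.

327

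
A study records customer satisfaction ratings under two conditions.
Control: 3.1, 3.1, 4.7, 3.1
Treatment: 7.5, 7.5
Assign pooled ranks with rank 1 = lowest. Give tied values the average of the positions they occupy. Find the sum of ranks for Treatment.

Sorted (ascending): 3.1, 3.1, 3.1, 4.7, 7.5, 7.5
The 3 values of 3.1 occupy positions 1–3 → average rank 2.
The 2 values of 7.5 occupy positions 5–6 → average rank (5+6)/2 = 5.5.
Treatment values → pooled ranks: 7.5→5.5, 7.5→5.5
Rank sum = 5.5 + 5.5 = 11

11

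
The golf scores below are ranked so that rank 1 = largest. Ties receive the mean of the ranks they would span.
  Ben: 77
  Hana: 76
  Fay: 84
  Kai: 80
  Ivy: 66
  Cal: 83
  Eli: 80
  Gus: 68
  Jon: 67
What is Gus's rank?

Sorted (descending): 84, 83, 80, 80, 77, 76, 68, 67, 66
The 2 values of 80 occupy positions 3–4 → average rank (3+4)/2 = 3.5.
Gus has value 68 → rank 7.

7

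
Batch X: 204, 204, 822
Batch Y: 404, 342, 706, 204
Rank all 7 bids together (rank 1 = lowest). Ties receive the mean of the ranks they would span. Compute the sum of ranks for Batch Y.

Sorted (ascending): 204, 204, 204, 342, 404, 706, 822
The 3 values of 204 occupy positions 1–3 → average rank 2.
Batch Y values → pooled ranks: 404→5, 342→4, 706→6, 204→2
Rank sum = 5 + 4 + 6 + 2 = 17

17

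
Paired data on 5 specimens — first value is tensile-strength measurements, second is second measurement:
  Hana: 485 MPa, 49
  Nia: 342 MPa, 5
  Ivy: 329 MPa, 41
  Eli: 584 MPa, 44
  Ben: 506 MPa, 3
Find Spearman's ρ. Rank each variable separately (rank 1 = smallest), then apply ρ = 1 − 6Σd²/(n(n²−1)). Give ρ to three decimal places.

0.100

Ranks of variable 1: 3, 2, 1, 5, 4
Ranks of variable 2: 5, 2, 3, 4, 1
d = r₁ − r₂: -2, 0, -2, 1, 3
d²: 4, 0, 4, 1, 9; Σd² = 18
ρ = 1 − 6·18/(5·24) = 1 − 108/120 = 0.100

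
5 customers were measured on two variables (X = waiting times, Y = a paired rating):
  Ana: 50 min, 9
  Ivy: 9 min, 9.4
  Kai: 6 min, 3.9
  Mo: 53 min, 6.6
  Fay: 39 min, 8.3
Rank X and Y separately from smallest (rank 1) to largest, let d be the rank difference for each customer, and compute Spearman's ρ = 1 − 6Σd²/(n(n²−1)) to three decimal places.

0.100

Ranks of variable 1: 4, 2, 1, 5, 3
Ranks of variable 2: 4, 5, 1, 2, 3
d = r₁ − r₂: 0, -3, 0, 3, 0
d²: 0, 9, 0, 9, 0; Σd² = 18
ρ = 1 − 6·18/(5·24) = 1 − 108/120 = 0.100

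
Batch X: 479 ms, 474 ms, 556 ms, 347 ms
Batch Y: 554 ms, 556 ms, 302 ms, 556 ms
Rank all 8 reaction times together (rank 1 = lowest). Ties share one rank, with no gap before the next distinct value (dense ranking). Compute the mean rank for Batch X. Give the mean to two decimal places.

3.75

Sorted (ascending): 302, 347, 474, 479, 554, 556, 556, 556
The 3 values of 556 share dense rank 6.
Remaining distinct values take the next consecutive integers.
Batch X values → pooled ranks: 479→4, 474→3, 556→6, 347→2
Mean rank = (4 + 3 + 6 + 2) / 4 = 3.75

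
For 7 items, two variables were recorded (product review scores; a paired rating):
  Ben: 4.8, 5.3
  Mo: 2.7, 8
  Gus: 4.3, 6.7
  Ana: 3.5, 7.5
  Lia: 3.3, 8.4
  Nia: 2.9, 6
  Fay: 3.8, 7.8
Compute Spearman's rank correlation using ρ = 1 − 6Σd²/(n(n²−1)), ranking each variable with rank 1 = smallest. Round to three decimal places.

Ranks of variable 1: 7, 1, 6, 4, 3, 2, 5
Ranks of variable 2: 1, 6, 3, 4, 7, 2, 5
d = r₁ − r₂: 6, -5, 3, 0, -4, 0, 0
d²: 36, 25, 9, 0, 16, 0, 0; Σd² = 86
ρ = 1 − 6·86/(7·48) = 1 − 516/336 = -0.536

-0.536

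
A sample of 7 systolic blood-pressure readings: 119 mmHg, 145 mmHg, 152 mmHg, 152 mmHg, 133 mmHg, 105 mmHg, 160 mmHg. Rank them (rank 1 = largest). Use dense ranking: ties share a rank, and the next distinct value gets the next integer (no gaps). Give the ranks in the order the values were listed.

5, 3, 2, 2, 4, 6, 1

Sorted (descending): 160, 152, 152, 145, 133, 119, 105
The 2 values of 152 share dense rank 2.
Remaining distinct values take the next consecutive integers.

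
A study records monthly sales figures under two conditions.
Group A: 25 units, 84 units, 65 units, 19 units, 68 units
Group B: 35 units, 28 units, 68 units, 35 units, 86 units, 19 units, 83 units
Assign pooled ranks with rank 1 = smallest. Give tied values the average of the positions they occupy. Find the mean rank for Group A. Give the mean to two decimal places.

6.20

Sorted (ascending): 19, 19, 25, 28, 35, 35, 65, 68, 68, 83, 84, 86
The 2 values of 19 occupy positions 1–2 → average rank (1+2)/2 = 1.5.
The 2 values of 35 occupy positions 5–6 → average rank (5+6)/2 = 5.5.
The 2 values of 68 occupy positions 8–9 → average rank (8+9)/2 = 8.5.
Group A values → pooled ranks: 25→3, 84→11, 65→7, 19→1.5, 68→8.5
Mean rank = (3 + 11 + 7 + 1.5 + 8.5) / 5 = 6.20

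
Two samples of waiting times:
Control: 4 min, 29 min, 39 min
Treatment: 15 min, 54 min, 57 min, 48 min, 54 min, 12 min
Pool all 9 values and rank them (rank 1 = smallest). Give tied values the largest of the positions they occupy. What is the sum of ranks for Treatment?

36

Sorted (ascending): 4, 12, 15, 29, 39, 48, 54, 54, 57
The 2 values of 54 occupy positions 7–8 → each gets rank 8.
Treatment values → pooled ranks: 15→3, 54→8, 57→9, 48→6, 54→8, 12→2
Rank sum = 3 + 8 + 9 + 6 + 8 + 2 = 36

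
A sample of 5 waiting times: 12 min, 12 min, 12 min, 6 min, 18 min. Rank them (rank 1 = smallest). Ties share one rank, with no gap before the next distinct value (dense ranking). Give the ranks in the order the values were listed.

Sorted (ascending): 6, 12, 12, 12, 18
The 3 values of 12 share dense rank 2.
Remaining distinct values take the next consecutive integers.

2, 2, 2, 1, 3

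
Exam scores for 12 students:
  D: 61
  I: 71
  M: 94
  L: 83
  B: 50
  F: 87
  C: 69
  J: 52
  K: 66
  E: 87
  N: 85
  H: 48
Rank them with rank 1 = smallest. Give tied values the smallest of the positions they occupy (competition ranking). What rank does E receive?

10

Sorted (ascending): 48, 50, 52, 61, 66, 69, 71, 83, 85, 87, 87, 94
The 2 values of 87 occupy positions 10–11 → each gets rank 10.
E has value 87 → rank 10.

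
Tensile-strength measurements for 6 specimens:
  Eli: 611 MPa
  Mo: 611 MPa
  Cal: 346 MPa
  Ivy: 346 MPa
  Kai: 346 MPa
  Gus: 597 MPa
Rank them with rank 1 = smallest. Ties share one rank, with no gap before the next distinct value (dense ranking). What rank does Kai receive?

1

Sorted (ascending): 346, 346, 346, 597, 611, 611
The 3 values of 346 share dense rank 1.
The 2 values of 611 share dense rank 3.
Remaining distinct values take the next consecutive integers.
Kai has value 346 MPa → rank 1.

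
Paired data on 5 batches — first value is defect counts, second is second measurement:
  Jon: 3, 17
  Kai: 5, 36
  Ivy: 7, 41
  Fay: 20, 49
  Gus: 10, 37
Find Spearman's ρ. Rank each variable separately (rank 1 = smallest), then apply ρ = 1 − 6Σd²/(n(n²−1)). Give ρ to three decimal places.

Ranks of variable 1: 1, 2, 3, 5, 4
Ranks of variable 2: 1, 2, 4, 5, 3
d = r₁ − r₂: 0, 0, -1, 0, 1
d²: 0, 0, 1, 0, 1; Σd² = 2
ρ = 1 − 6·2/(5·24) = 1 − 12/120 = 0.900

0.900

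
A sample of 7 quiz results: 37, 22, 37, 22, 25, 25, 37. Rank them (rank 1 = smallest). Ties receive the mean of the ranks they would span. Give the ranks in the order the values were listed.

6, 1.5, 6, 1.5, 3.5, 3.5, 6

Sorted (ascending): 22, 22, 25, 25, 37, 37, 37
The 2 values of 22 occupy positions 1–2 → average rank (1+2)/2 = 1.5.
The 2 values of 25 occupy positions 3–4 → average rank (3+4)/2 = 3.5.
The 3 values of 37 occupy positions 5–7 → average rank 6.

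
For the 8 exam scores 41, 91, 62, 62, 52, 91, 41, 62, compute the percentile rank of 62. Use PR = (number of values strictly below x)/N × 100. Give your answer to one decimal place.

37.5

N = 8.
Strictly below 62: 3. Equal to 62: 3.
PR = 3/8 × 100 = 37.5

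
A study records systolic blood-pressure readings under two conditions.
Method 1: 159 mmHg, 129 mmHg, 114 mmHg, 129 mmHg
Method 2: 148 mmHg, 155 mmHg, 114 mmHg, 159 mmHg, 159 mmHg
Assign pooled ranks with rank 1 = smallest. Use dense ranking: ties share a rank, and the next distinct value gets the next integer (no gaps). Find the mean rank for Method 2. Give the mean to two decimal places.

Sorted (ascending): 114, 114, 129, 129, 148, 155, 159, 159, 159
The 2 values of 114 share dense rank 1.
The 2 values of 129 share dense rank 2.
The 3 values of 159 share dense rank 5.
Remaining distinct values take the next consecutive integers.
Method 2 values → pooled ranks: 148→3, 155→4, 114→1, 159→5, 159→5
Mean rank = (3 + 4 + 1 + 5 + 5) / 5 = 3.60

3.60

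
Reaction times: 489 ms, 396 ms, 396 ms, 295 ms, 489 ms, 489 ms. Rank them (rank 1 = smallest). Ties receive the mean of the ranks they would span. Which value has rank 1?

Sorted (ascending): 295, 396, 396, 489, 489, 489
The 2 values of 396 occupy positions 2–3 → average rank (2+3)/2 = 2.5.
The 3 values of 489 occupy positions 4–6 → average rank 5.
Rank 1 → value 295.

295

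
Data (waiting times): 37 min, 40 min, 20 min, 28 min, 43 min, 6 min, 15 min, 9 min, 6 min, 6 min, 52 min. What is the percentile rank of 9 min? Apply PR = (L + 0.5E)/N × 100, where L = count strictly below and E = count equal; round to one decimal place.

31.8

N = 11.
Strictly below 9: 3. Equal to 9: 1.
PR = (3 + 0.5·1)/11 × 100 = 31.8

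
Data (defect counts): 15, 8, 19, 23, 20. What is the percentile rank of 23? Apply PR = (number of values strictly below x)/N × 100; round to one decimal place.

N = 5.
Strictly below 23: 4. Equal to 23: 1.
PR = 4/5 × 100 = 80.0

80.0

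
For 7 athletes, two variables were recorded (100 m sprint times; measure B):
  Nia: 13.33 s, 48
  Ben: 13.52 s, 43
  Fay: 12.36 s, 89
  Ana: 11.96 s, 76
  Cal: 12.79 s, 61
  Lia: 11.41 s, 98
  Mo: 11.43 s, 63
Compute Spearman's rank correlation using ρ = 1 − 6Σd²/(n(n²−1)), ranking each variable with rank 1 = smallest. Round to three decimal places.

Ranks of variable 1: 6, 7, 4, 3, 5, 1, 2
Ranks of variable 2: 2, 1, 6, 5, 3, 7, 4
d = r₁ − r₂: 4, 6, -2, -2, 2, -6, -2
d²: 16, 36, 4, 4, 4, 36, 4; Σd² = 104
ρ = 1 − 6·104/(7·48) = 1 − 624/336 = -0.857

-0.857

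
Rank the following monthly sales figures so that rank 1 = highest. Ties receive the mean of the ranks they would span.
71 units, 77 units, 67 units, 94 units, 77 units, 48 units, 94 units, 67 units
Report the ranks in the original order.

Sorted (descending): 94, 94, 77, 77, 71, 67, 67, 48
The 2 values of 94 occupy positions 1–2 → average rank (1+2)/2 = 1.5.
The 2 values of 77 occupy positions 3–4 → average rank (3+4)/2 = 3.5.
The 2 values of 67 occupy positions 6–7 → average rank (6+7)/2 = 6.5.

5, 3.5, 6.5, 1.5, 3.5, 8, 1.5, 6.5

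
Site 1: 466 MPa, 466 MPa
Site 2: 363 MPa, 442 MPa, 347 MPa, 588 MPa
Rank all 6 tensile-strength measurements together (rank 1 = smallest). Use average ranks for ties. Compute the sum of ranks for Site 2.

Sorted (ascending): 347, 363, 442, 466, 466, 588
The 2 values of 466 occupy positions 4–5 → average rank (4+5)/2 = 4.5.
Site 2 values → pooled ranks: 363→2, 442→3, 347→1, 588→6
Rank sum = 2 + 3 + 1 + 6 = 12

12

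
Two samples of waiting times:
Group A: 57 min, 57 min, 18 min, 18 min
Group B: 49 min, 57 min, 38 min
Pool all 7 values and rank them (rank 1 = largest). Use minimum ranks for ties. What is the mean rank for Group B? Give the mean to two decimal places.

Sorted (descending): 57, 57, 57, 49, 38, 18, 18
The 3 values of 57 occupy positions 1–3 → each gets rank 1.
The 2 values of 18 occupy positions 6–7 → each gets rank 6.
Group B values → pooled ranks: 49→4, 57→1, 38→5
Mean rank = (4 + 1 + 5) / 3 = 3.33

3.33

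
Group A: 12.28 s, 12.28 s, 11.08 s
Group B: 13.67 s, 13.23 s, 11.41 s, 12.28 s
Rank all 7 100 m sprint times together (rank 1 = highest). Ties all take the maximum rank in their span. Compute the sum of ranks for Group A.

Sorted (descending): 13.67, 13.23, 12.28, 12.28, 12.28, 11.41, 11.08
The 3 values of 12.28 occupy positions 3–5 → each gets rank 5.
Group A values → pooled ranks: 12.28→5, 12.28→5, 11.08→7
Rank sum = 5 + 5 + 7 = 17

17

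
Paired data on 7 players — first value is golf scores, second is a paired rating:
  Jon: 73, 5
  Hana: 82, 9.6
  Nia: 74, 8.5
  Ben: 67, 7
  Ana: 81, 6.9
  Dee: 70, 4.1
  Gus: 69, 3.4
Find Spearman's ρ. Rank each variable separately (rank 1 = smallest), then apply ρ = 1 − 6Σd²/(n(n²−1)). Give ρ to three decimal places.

0.571

Ranks of variable 1: 4, 7, 5, 1, 6, 3, 2
Ranks of variable 2: 3, 7, 6, 5, 4, 2, 1
d = r₁ − r₂: 1, 0, -1, -4, 2, 1, 1
d²: 1, 0, 1, 16, 4, 1, 1; Σd² = 24
ρ = 1 − 6·24/(7·48) = 1 − 144/336 = 0.571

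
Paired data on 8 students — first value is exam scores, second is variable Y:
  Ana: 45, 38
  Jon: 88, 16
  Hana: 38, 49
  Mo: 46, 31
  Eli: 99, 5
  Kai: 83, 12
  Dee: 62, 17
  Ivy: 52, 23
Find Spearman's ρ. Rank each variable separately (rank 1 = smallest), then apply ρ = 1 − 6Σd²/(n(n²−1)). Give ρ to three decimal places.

-0.976

Ranks of variable 1: 2, 7, 1, 3, 8, 6, 5, 4
Ranks of variable 2: 7, 3, 8, 6, 1, 2, 4, 5
d = r₁ − r₂: -5, 4, -7, -3, 7, 4, 1, -1
d²: 25, 16, 49, 9, 49, 16, 1, 1; Σd² = 166
ρ = 1 − 6·166/(8·63) = 1 − 996/504 = -0.976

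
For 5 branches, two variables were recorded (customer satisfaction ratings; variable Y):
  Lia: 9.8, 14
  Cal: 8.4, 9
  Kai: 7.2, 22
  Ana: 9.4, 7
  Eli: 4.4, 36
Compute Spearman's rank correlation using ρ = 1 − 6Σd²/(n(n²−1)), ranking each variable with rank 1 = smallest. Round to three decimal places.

-0.700

Ranks of variable 1: 5, 3, 2, 4, 1
Ranks of variable 2: 3, 2, 4, 1, 5
d = r₁ − r₂: 2, 1, -2, 3, -4
d²: 4, 1, 4, 9, 16; Σd² = 34
ρ = 1 − 6·34/(5·24) = 1 − 204/120 = -0.700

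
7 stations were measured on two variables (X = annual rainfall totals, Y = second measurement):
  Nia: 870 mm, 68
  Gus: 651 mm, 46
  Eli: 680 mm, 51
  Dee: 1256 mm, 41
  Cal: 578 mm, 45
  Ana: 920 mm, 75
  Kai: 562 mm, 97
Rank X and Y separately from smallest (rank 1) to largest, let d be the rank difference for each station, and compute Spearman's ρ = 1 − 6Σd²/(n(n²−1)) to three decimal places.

Ranks of variable 1: 5, 3, 4, 7, 2, 6, 1
Ranks of variable 2: 5, 3, 4, 1, 2, 6, 7
d = r₁ − r₂: 0, 0, 0, 6, 0, 0, -6
d²: 0, 0, 0, 36, 0, 0, 36; Σd² = 72
ρ = 1 − 6·72/(7·48) = 1 − 432/336 = -0.286

-0.286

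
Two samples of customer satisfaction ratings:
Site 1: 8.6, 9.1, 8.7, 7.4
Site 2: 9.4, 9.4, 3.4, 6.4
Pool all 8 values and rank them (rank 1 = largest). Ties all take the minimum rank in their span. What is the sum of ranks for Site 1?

Sorted (descending): 9.4, 9.4, 9.1, 8.7, 8.6, 7.4, 6.4, 3.4
The 2 values of 9.4 occupy positions 1–2 → each gets rank 1.
Site 1 values → pooled ranks: 8.6→5, 9.1→3, 8.7→4, 7.4→6
Rank sum = 5 + 3 + 4 + 6 = 18

18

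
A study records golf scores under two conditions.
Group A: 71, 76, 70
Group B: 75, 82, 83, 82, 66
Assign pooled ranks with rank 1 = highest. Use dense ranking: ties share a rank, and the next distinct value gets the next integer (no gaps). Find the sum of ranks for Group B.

16

Sorted (descending): 83, 82, 82, 76, 75, 71, 70, 66
The 2 values of 82 share dense rank 2.
Remaining distinct values take the next consecutive integers.
Group B values → pooled ranks: 75→4, 82→2, 83→1, 82→2, 66→7
Rank sum = 4 + 2 + 1 + 2 + 7 = 16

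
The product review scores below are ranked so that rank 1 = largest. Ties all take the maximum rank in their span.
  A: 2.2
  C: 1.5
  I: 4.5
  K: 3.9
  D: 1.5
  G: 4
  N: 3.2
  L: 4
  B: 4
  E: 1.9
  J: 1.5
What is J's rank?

Sorted (descending): 4.5, 4, 4, 4, 3.9, 3.2, 2.2, 1.9, 1.5, 1.5, 1.5
The 3 values of 4 occupy positions 2–4 → each gets rank 4.
The 3 values of 1.5 occupy positions 9–11 → each gets rank 11.
J has value 1.5 → rank 11.

11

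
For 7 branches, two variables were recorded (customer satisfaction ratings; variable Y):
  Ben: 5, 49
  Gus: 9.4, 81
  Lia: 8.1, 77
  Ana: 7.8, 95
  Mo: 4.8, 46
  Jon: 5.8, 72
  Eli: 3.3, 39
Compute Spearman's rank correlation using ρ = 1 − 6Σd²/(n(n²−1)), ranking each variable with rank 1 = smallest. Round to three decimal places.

0.893

Ranks of variable 1: 3, 7, 6, 5, 2, 4, 1
Ranks of variable 2: 3, 6, 5, 7, 2, 4, 1
d = r₁ − r₂: 0, 1, 1, -2, 0, 0, 0
d²: 0, 1, 1, 4, 0, 0, 0; Σd² = 6
ρ = 1 − 6·6/(7·48) = 1 − 36/336 = 0.893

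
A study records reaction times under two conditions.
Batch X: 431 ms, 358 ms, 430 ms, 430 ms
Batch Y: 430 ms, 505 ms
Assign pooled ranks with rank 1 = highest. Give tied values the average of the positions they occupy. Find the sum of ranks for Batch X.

16

Sorted (descending): 505, 431, 430, 430, 430, 358
The 3 values of 430 occupy positions 3–5 → average rank 4.
Batch X values → pooled ranks: 431→2, 358→6, 430→4, 430→4
Rank sum = 2 + 6 + 4 + 4 = 16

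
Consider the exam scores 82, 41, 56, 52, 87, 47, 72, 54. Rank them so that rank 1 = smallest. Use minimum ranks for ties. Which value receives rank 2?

Sorted (ascending): 41, 47, 52, 54, 56, 72, 82, 87
No ties — each value takes its position as its rank.
Rank 2 → value 47.

47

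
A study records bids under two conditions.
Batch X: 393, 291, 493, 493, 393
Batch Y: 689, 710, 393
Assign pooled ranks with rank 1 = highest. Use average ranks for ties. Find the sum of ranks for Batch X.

Sorted (descending): 710, 689, 493, 493, 393, 393, 393, 291
The 2 values of 493 occupy positions 3–4 → average rank (3+4)/2 = 3.5.
The 3 values of 393 occupy positions 5–7 → average rank 6.
Batch X values → pooled ranks: 393→6, 291→8, 493→3.5, 493→3.5, 393→6
Rank sum = 6 + 8 + 3.5 + 3.5 + 6 = 27

27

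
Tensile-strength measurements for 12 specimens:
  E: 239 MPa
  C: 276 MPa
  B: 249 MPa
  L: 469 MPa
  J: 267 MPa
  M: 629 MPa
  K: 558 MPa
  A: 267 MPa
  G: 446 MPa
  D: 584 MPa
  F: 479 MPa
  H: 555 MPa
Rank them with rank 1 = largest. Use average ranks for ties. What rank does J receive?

9.5

Sorted (descending): 629, 584, 558, 555, 479, 469, 446, 276, 267, 267, 249, 239
The 2 values of 267 occupy positions 9–10 → average rank (9+10)/2 = 9.5.
J has value 267 MPa → rank 9.5.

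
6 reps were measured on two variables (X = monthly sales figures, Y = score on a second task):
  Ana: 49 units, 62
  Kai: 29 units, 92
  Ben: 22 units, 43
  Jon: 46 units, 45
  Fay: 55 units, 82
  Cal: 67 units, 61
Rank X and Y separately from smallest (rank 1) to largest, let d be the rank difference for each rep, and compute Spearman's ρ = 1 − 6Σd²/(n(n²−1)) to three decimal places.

Ranks of variable 1: 4, 2, 1, 3, 5, 6
Ranks of variable 2: 4, 6, 1, 2, 5, 3
d = r₁ − r₂: 0, -4, 0, 1, 0, 3
d²: 0, 16, 0, 1, 0, 9; Σd² = 26
ρ = 1 − 6·26/(6·35) = 1 − 156/210 = 0.257

0.257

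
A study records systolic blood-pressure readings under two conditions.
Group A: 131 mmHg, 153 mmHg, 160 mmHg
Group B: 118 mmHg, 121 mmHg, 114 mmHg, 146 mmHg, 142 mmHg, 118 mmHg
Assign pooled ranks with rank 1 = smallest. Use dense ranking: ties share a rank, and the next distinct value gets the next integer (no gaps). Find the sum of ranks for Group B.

Sorted (ascending): 114, 118, 118, 121, 131, 142, 146, 153, 160
The 2 values of 118 share dense rank 2.
Remaining distinct values take the next consecutive integers.
Group B values → pooled ranks: 118→2, 121→3, 114→1, 146→6, 142→5, 118→2
Rank sum = 2 + 3 + 1 + 6 + 5 + 2 = 19

19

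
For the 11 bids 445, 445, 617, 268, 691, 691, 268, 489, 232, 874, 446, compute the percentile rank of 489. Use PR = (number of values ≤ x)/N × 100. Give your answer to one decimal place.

N = 11.
Strictly below 489: 6. Equal to 489: 1.
PR = 7/11 × 100 = 63.6

63.6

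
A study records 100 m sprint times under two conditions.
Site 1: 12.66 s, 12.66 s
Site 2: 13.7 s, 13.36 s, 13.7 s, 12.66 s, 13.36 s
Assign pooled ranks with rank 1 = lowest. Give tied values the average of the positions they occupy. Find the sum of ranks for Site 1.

4

Sorted (ascending): 12.66, 12.66, 12.66, 13.36, 13.36, 13.7, 13.7
The 3 values of 12.66 occupy positions 1–3 → average rank 2.
The 2 values of 13.36 occupy positions 4–5 → average rank (4+5)/2 = 4.5.
The 2 values of 13.7 occupy positions 6–7 → average rank (6+7)/2 = 6.5.
Site 1 values → pooled ranks: 12.66→2, 12.66→2
Rank sum = 2 + 2 = 4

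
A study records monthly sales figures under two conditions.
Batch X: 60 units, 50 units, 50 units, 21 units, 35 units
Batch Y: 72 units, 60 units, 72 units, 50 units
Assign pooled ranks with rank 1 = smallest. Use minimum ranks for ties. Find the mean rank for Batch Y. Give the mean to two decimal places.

Sorted (ascending): 21, 35, 50, 50, 50, 60, 60, 72, 72
The 3 values of 50 occupy positions 3–5 → each gets rank 3.
The 2 values of 60 occupy positions 6–7 → each gets rank 6.
The 2 values of 72 occupy positions 8–9 → each gets rank 8.
Batch Y values → pooled ranks: 72→8, 60→6, 72→8, 50→3
Mean rank = (8 + 6 + 8 + 3) / 4 = 6.25

6.25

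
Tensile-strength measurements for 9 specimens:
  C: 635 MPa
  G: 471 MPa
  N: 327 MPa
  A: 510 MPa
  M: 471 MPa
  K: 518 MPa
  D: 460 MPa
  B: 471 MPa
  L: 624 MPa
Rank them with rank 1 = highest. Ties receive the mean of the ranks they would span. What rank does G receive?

6

Sorted (descending): 635, 624, 518, 510, 471, 471, 471, 460, 327
The 3 values of 471 occupy positions 5–7 → average rank 6.
G has value 471 MPa → rank 6.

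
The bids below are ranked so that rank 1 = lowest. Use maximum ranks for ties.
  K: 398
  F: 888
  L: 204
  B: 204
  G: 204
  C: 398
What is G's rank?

Sorted (ascending): 204, 204, 204, 398, 398, 888
The 3 values of 204 occupy positions 1–3 → each gets rank 3.
The 2 values of 398 occupy positions 4–5 → each gets rank 5.
G has value 204 → rank 3.

3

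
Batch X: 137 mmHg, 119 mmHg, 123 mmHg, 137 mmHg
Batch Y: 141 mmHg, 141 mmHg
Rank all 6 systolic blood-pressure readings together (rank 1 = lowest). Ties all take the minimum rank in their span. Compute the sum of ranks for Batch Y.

Sorted (ascending): 119, 123, 137, 137, 141, 141
The 2 values of 137 occupy positions 3–4 → each gets rank 3.
The 2 values of 141 occupy positions 5–6 → each gets rank 5.
Batch Y values → pooled ranks: 141→5, 141→5
Rank sum = 5 + 5 = 10

10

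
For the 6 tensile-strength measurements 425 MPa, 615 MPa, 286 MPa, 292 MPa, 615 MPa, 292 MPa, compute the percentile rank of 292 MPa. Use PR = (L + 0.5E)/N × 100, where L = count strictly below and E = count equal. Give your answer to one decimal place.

33.3

N = 6.
Strictly below 292: 1. Equal to 292: 2.
PR = (1 + 0.5·2)/6 × 100 = 33.3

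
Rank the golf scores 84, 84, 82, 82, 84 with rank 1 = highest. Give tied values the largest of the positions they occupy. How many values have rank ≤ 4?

3

Sorted (descending): 84, 84, 84, 82, 82
The 3 values of 84 occupy positions 1–3 → each gets rank 3.
The 2 values of 82 occupy positions 4–5 → each gets rank 5.
Ranks ≤ 4: {3, 3, 3} → 3 values.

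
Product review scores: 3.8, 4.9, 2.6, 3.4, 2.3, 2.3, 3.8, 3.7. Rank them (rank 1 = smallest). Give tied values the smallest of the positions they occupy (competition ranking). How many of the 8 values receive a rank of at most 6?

7

Sorted (ascending): 2.3, 2.3, 2.6, 3.4, 3.7, 3.8, 3.8, 4.9
The 2 values of 2.3 occupy positions 1–2 → each gets rank 1.
The 2 values of 3.8 occupy positions 6–7 → each gets rank 6.
Ranks ≤ 6: {1, 1, 3, 4, 5, 6, 6} → 7 values.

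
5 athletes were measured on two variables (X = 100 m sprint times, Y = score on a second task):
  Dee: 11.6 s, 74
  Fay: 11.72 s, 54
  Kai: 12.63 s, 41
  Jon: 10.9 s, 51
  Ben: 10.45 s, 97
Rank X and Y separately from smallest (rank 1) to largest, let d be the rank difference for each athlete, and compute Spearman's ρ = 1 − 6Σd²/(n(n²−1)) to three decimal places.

-0.700

Ranks of variable 1: 3, 4, 5, 2, 1
Ranks of variable 2: 4, 3, 1, 2, 5
d = r₁ − r₂: -1, 1, 4, 0, -4
d²: 1, 1, 16, 0, 16; Σd² = 34
ρ = 1 − 6·34/(5·24) = 1 − 204/120 = -0.700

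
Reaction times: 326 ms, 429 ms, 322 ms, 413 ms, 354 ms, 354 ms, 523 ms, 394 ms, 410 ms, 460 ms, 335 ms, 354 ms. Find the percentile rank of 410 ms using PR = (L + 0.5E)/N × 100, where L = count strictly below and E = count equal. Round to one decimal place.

N = 12.
Strictly below 410: 7. Equal to 410: 1.
PR = (7 + 0.5·1)/12 × 100 = 62.5

62.5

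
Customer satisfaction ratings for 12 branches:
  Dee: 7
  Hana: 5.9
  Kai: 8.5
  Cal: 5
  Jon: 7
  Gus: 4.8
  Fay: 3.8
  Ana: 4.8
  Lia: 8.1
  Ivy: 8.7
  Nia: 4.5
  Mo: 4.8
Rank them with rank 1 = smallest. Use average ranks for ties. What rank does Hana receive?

Sorted (ascending): 3.8, 4.5, 4.8, 4.8, 4.8, 5, 5.9, 7, 7, 8.1, 8.5, 8.7
The 3 values of 4.8 occupy positions 3–5 → average rank 4.
The 2 values of 7 occupy positions 8–9 → average rank (8+9)/2 = 8.5.
Hana has value 5.9 → rank 7.

7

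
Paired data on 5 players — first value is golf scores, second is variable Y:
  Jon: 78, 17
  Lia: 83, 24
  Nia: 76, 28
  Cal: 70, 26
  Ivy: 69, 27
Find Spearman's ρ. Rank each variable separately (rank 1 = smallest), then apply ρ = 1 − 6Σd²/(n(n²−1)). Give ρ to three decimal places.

-0.600

Ranks of variable 1: 4, 5, 3, 2, 1
Ranks of variable 2: 1, 2, 5, 3, 4
d = r₁ − r₂: 3, 3, -2, -1, -3
d²: 9, 9, 4, 1, 9; Σd² = 32
ρ = 1 − 6·32/(5·24) = 1 − 192/120 = -0.600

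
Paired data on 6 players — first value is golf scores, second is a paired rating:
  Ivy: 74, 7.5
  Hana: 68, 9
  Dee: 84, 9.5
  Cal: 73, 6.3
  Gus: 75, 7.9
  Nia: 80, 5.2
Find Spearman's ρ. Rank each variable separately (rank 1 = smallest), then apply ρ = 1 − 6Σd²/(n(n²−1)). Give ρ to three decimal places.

0.086

Ranks of variable 1: 3, 1, 6, 2, 4, 5
Ranks of variable 2: 3, 5, 6, 2, 4, 1
d = r₁ − r₂: 0, -4, 0, 0, 0, 4
d²: 0, 16, 0, 0, 0, 16; Σd² = 32
ρ = 1 − 6·32/(6·35) = 1 − 192/210 = 0.086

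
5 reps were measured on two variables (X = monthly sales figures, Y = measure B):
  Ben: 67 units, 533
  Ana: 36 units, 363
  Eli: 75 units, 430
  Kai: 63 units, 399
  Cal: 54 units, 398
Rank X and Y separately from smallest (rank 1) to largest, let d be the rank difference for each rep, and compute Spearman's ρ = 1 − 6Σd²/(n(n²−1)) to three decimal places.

0.900

Ranks of variable 1: 4, 1, 5, 3, 2
Ranks of variable 2: 5, 1, 4, 3, 2
d = r₁ − r₂: -1, 0, 1, 0, 0
d²: 1, 0, 1, 0, 0; Σd² = 2
ρ = 1 − 6·2/(5·24) = 1 − 12/120 = 0.900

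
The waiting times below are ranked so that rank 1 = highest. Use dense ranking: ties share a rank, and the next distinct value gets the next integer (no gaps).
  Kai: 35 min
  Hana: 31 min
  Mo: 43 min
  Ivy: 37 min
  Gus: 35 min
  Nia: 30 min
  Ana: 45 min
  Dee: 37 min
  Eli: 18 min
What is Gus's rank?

4

Sorted (descending): 45, 43, 37, 37, 35, 35, 31, 30, 18
The 2 values of 37 share dense rank 3.
The 2 values of 35 share dense rank 4.
Remaining distinct values take the next consecutive integers.
Gus has value 35 min → rank 4.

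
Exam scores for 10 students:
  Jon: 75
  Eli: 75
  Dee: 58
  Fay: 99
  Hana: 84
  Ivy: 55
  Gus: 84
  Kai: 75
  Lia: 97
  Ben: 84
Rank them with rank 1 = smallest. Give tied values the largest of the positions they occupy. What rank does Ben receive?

Sorted (ascending): 55, 58, 75, 75, 75, 84, 84, 84, 97, 99
The 3 values of 75 occupy positions 3–5 → each gets rank 5.
The 3 values of 84 occupy positions 6–8 → each gets rank 8.
Ben has value 84 → rank 8.

8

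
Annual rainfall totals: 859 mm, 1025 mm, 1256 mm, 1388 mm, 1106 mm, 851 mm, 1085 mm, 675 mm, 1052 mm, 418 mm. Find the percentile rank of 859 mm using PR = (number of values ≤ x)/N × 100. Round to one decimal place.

40.0

N = 10.
Strictly below 859: 3. Equal to 859: 1.
PR = 4/10 × 100 = 40.0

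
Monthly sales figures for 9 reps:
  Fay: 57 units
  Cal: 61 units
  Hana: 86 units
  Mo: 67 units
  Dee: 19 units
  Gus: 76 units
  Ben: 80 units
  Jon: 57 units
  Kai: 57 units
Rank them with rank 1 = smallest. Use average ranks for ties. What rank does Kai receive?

3

Sorted (ascending): 19, 57, 57, 57, 61, 67, 76, 80, 86
The 3 values of 57 occupy positions 2–4 → average rank 3.
Kai has value 57 units → rank 3.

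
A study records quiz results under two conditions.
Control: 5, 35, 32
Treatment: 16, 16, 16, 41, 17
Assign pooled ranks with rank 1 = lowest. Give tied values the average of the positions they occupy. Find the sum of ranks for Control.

Sorted (ascending): 5, 16, 16, 16, 17, 32, 35, 41
The 3 values of 16 occupy positions 2–4 → average rank 3.
Control values → pooled ranks: 5→1, 35→7, 32→6
Rank sum = 1 + 7 + 6 = 14

14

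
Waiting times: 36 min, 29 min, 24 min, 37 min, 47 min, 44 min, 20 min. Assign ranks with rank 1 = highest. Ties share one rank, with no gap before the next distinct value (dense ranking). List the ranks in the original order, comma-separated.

Sorted (descending): 47, 44, 37, 36, 29, 24, 20
No ties — each value takes its position as its rank.

4, 5, 6, 3, 1, 2, 7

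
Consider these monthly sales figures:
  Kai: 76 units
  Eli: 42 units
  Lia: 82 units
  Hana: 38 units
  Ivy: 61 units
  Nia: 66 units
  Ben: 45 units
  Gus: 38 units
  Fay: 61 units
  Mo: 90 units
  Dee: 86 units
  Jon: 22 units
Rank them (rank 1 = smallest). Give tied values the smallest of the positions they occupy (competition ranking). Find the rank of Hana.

Sorted (ascending): 22, 38, 38, 42, 45, 61, 61, 66, 76, 82, 86, 90
The 2 values of 38 occupy positions 2–3 → each gets rank 2.
The 2 values of 61 occupy positions 6–7 → each gets rank 6.
Hana has value 38 units → rank 2.

2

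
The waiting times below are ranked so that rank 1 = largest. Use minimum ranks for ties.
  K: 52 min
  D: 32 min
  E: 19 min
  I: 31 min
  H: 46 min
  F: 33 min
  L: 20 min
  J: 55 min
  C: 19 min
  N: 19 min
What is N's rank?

Sorted (descending): 55, 52, 46, 33, 32, 31, 20, 19, 19, 19
The 3 values of 19 occupy positions 8–10 → each gets rank 8.
N has value 19 min → rank 8.

8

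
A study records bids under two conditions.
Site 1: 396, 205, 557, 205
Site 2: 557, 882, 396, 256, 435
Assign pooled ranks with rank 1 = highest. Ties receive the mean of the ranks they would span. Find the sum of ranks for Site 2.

Sorted (descending): 882, 557, 557, 435, 396, 396, 256, 205, 205
The 2 values of 557 occupy positions 2–3 → average rank (2+3)/2 = 2.5.
The 2 values of 396 occupy positions 5–6 → average rank (5+6)/2 = 5.5.
The 2 values of 205 occupy positions 8–9 → average rank (8+9)/2 = 8.5.
Site 2 values → pooled ranks: 557→2.5, 882→1, 396→5.5, 256→7, 435→4
Rank sum = 2.5 + 1 + 5.5 + 7 + 4 = 20

20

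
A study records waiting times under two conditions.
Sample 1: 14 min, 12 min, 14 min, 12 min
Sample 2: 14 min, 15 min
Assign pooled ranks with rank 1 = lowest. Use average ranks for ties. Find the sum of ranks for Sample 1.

Sorted (ascending): 12, 12, 14, 14, 14, 15
The 2 values of 12 occupy positions 1–2 → average rank (1+2)/2 = 1.5.
The 3 values of 14 occupy positions 3–5 → average rank 4.
Sample 1 values → pooled ranks: 14→4, 12→1.5, 14→4, 12→1.5
Rank sum = 4 + 1.5 + 4 + 1.5 = 11

11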